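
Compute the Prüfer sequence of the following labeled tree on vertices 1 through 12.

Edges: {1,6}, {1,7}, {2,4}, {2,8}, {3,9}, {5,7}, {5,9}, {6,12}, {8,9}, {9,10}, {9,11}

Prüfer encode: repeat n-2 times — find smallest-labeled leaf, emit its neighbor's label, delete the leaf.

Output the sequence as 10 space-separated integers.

Step 1: leaves = {3,4,10,11,12}. Remove smallest leaf 3, emit neighbor 9.
Step 2: leaves = {4,10,11,12}. Remove smallest leaf 4, emit neighbor 2.
Step 3: leaves = {2,10,11,12}. Remove smallest leaf 2, emit neighbor 8.
Step 4: leaves = {8,10,11,12}. Remove smallest leaf 8, emit neighbor 9.
Step 5: leaves = {10,11,12}. Remove smallest leaf 10, emit neighbor 9.
Step 6: leaves = {11,12}. Remove smallest leaf 11, emit neighbor 9.
Step 7: leaves = {9,12}. Remove smallest leaf 9, emit neighbor 5.
Step 8: leaves = {5,12}. Remove smallest leaf 5, emit neighbor 7.
Step 9: leaves = {7,12}. Remove smallest leaf 7, emit neighbor 1.
Step 10: leaves = {1,12}. Remove smallest leaf 1, emit neighbor 6.
Done: 2 vertices remain (6, 12). Sequence = [9 2 8 9 9 9 5 7 1 6]

Answer: 9 2 8 9 9 9 5 7 1 6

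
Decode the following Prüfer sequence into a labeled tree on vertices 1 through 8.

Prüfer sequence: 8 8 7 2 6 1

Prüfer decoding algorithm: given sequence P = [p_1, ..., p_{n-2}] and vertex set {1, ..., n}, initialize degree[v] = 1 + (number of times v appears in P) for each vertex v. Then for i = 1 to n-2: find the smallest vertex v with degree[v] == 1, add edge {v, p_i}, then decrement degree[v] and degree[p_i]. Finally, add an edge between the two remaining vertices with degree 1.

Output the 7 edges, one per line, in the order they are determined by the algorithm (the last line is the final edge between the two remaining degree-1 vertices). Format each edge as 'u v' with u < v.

Initial degrees: {1:2, 2:2, 3:1, 4:1, 5:1, 6:2, 7:2, 8:3}
Step 1: smallest deg-1 vertex = 3, p_1 = 8. Add edge {3,8}. Now deg[3]=0, deg[8]=2.
Step 2: smallest deg-1 vertex = 4, p_2 = 8. Add edge {4,8}. Now deg[4]=0, deg[8]=1.
Step 3: smallest deg-1 vertex = 5, p_3 = 7. Add edge {5,7}. Now deg[5]=0, deg[7]=1.
Step 4: smallest deg-1 vertex = 7, p_4 = 2. Add edge {2,7}. Now deg[7]=0, deg[2]=1.
Step 5: smallest deg-1 vertex = 2, p_5 = 6. Add edge {2,6}. Now deg[2]=0, deg[6]=1.
Step 6: smallest deg-1 vertex = 6, p_6 = 1. Add edge {1,6}. Now deg[6]=0, deg[1]=1.
Final: two remaining deg-1 vertices are 1, 8. Add edge {1,8}.

Answer: 3 8
4 8
5 7
2 7
2 6
1 6
1 8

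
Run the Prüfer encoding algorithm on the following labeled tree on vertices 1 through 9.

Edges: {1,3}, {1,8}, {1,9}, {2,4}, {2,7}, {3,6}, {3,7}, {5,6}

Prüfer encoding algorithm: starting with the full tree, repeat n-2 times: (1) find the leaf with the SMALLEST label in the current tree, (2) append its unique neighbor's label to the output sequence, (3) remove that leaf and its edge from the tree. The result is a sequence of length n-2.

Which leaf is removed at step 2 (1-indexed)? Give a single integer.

Answer: 2

Derivation:
Step 1: current leaves = {4,5,8,9}. Remove leaf 4 (neighbor: 2).
Step 2: current leaves = {2,5,8,9}. Remove leaf 2 (neighbor: 7).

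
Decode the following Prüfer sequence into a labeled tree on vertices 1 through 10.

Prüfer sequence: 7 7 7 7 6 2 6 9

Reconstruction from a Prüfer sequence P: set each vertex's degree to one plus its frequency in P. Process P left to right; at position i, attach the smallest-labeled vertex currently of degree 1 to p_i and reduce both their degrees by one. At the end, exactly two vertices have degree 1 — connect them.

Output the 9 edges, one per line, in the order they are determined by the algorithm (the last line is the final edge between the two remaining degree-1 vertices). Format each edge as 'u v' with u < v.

Initial degrees: {1:1, 2:2, 3:1, 4:1, 5:1, 6:3, 7:5, 8:1, 9:2, 10:1}
Step 1: smallest deg-1 vertex = 1, p_1 = 7. Add edge {1,7}. Now deg[1]=0, deg[7]=4.
Step 2: smallest deg-1 vertex = 3, p_2 = 7. Add edge {3,7}. Now deg[3]=0, deg[7]=3.
Step 3: smallest deg-1 vertex = 4, p_3 = 7. Add edge {4,7}. Now deg[4]=0, deg[7]=2.
Step 4: smallest deg-1 vertex = 5, p_4 = 7. Add edge {5,7}. Now deg[5]=0, deg[7]=1.
Step 5: smallest deg-1 vertex = 7, p_5 = 6. Add edge {6,7}. Now deg[7]=0, deg[6]=2.
Step 6: smallest deg-1 vertex = 8, p_6 = 2. Add edge {2,8}. Now deg[8]=0, deg[2]=1.
Step 7: smallest deg-1 vertex = 2, p_7 = 6. Add edge {2,6}. Now deg[2]=0, deg[6]=1.
Step 8: smallest deg-1 vertex = 6, p_8 = 9. Add edge {6,9}. Now deg[6]=0, deg[9]=1.
Final: two remaining deg-1 vertices are 9, 10. Add edge {9,10}.

Answer: 1 7
3 7
4 7
5 7
6 7
2 8
2 6
6 9
9 10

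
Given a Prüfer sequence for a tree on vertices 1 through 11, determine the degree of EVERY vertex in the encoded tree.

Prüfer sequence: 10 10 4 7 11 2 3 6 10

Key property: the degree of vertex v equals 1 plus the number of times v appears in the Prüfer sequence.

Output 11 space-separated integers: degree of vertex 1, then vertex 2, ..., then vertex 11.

p_1 = 10: count[10] becomes 1
p_2 = 10: count[10] becomes 2
p_3 = 4: count[4] becomes 1
p_4 = 7: count[7] becomes 1
p_5 = 11: count[11] becomes 1
p_6 = 2: count[2] becomes 1
p_7 = 3: count[3] becomes 1
p_8 = 6: count[6] becomes 1
p_9 = 10: count[10] becomes 3
Degrees (1 + count): deg[1]=1+0=1, deg[2]=1+1=2, deg[3]=1+1=2, deg[4]=1+1=2, deg[5]=1+0=1, deg[6]=1+1=2, deg[7]=1+1=2, deg[8]=1+0=1, deg[9]=1+0=1, deg[10]=1+3=4, deg[11]=1+1=2

Answer: 1 2 2 2 1 2 2 1 1 4 2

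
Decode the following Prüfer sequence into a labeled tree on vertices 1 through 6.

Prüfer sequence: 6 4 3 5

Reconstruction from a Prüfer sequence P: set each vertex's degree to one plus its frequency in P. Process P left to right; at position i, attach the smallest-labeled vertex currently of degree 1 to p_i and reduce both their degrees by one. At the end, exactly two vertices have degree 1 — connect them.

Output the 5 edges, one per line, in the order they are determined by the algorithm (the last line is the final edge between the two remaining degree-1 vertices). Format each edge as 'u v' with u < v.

Initial degrees: {1:1, 2:1, 3:2, 4:2, 5:2, 6:2}
Step 1: smallest deg-1 vertex = 1, p_1 = 6. Add edge {1,6}. Now deg[1]=0, deg[6]=1.
Step 2: smallest deg-1 vertex = 2, p_2 = 4. Add edge {2,4}. Now deg[2]=0, deg[4]=1.
Step 3: smallest deg-1 vertex = 4, p_3 = 3. Add edge {3,4}. Now deg[4]=0, deg[3]=1.
Step 4: smallest deg-1 vertex = 3, p_4 = 5. Add edge {3,5}. Now deg[3]=0, deg[5]=1.
Final: two remaining deg-1 vertices are 5, 6. Add edge {5,6}.

Answer: 1 6
2 4
3 4
3 5
5 6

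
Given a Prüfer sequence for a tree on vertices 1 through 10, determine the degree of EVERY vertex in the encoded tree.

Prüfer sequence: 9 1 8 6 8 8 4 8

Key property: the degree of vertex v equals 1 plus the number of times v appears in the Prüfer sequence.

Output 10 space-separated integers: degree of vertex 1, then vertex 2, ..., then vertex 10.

p_1 = 9: count[9] becomes 1
p_2 = 1: count[1] becomes 1
p_3 = 8: count[8] becomes 1
p_4 = 6: count[6] becomes 1
p_5 = 8: count[8] becomes 2
p_6 = 8: count[8] becomes 3
p_7 = 4: count[4] becomes 1
p_8 = 8: count[8] becomes 4
Degrees (1 + count): deg[1]=1+1=2, deg[2]=1+0=1, deg[3]=1+0=1, deg[4]=1+1=2, deg[5]=1+0=1, deg[6]=1+1=2, deg[7]=1+0=1, deg[8]=1+4=5, deg[9]=1+1=2, deg[10]=1+0=1

Answer: 2 1 1 2 1 2 1 5 2 1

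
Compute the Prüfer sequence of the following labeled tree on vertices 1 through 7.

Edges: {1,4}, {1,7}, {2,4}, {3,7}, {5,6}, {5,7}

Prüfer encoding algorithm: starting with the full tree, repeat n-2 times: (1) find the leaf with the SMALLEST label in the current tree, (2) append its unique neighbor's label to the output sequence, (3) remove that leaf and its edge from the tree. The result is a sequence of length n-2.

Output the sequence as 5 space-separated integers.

Answer: 4 7 1 7 5

Derivation:
Step 1: leaves = {2,3,6}. Remove smallest leaf 2, emit neighbor 4.
Step 2: leaves = {3,4,6}. Remove smallest leaf 3, emit neighbor 7.
Step 3: leaves = {4,6}. Remove smallest leaf 4, emit neighbor 1.
Step 4: leaves = {1,6}. Remove smallest leaf 1, emit neighbor 7.
Step 5: leaves = {6,7}. Remove smallest leaf 6, emit neighbor 5.
Done: 2 vertices remain (5, 7). Sequence = [4 7 1 7 5]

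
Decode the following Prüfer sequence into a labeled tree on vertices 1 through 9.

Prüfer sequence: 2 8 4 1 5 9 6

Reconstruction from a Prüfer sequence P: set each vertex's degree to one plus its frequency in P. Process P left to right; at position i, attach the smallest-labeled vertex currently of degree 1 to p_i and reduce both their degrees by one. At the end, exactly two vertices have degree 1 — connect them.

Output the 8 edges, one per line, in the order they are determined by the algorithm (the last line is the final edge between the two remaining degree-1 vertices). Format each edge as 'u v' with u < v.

Answer: 2 3
2 8
4 7
1 4
1 5
5 9
6 8
6 9

Derivation:
Initial degrees: {1:2, 2:2, 3:1, 4:2, 5:2, 6:2, 7:1, 8:2, 9:2}
Step 1: smallest deg-1 vertex = 3, p_1 = 2. Add edge {2,3}. Now deg[3]=0, deg[2]=1.
Step 2: smallest deg-1 vertex = 2, p_2 = 8. Add edge {2,8}. Now deg[2]=0, deg[8]=1.
Step 3: smallest deg-1 vertex = 7, p_3 = 4. Add edge {4,7}. Now deg[7]=0, deg[4]=1.
Step 4: smallest deg-1 vertex = 4, p_4 = 1. Add edge {1,4}. Now deg[4]=0, deg[1]=1.
Step 5: smallest deg-1 vertex = 1, p_5 = 5. Add edge {1,5}. Now deg[1]=0, deg[5]=1.
Step 6: smallest deg-1 vertex = 5, p_6 = 9. Add edge {5,9}. Now deg[5]=0, deg[9]=1.
Step 7: smallest deg-1 vertex = 8, p_7 = 6. Add edge {6,8}. Now deg[8]=0, deg[6]=1.
Final: two remaining deg-1 vertices are 6, 9. Add edge {6,9}.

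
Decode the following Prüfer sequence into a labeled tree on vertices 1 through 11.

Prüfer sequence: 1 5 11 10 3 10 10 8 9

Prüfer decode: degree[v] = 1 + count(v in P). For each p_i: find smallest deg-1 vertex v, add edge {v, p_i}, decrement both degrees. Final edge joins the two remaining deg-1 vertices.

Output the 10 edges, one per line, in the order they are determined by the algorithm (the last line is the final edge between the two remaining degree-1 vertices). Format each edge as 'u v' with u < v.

Answer: 1 2
1 5
4 11
5 10
3 6
3 10
7 10
8 10
8 9
9 11

Derivation:
Initial degrees: {1:2, 2:1, 3:2, 4:1, 5:2, 6:1, 7:1, 8:2, 9:2, 10:4, 11:2}
Step 1: smallest deg-1 vertex = 2, p_1 = 1. Add edge {1,2}. Now deg[2]=0, deg[1]=1.
Step 2: smallest deg-1 vertex = 1, p_2 = 5. Add edge {1,5}. Now deg[1]=0, deg[5]=1.
Step 3: smallest deg-1 vertex = 4, p_3 = 11. Add edge {4,11}. Now deg[4]=0, deg[11]=1.
Step 4: smallest deg-1 vertex = 5, p_4 = 10. Add edge {5,10}. Now deg[5]=0, deg[10]=3.
Step 5: smallest deg-1 vertex = 6, p_5 = 3. Add edge {3,6}. Now deg[6]=0, deg[3]=1.
Step 6: smallest deg-1 vertex = 3, p_6 = 10. Add edge {3,10}. Now deg[3]=0, deg[10]=2.
Step 7: smallest deg-1 vertex = 7, p_7 = 10. Add edge {7,10}. Now deg[7]=0, deg[10]=1.
Step 8: smallest deg-1 vertex = 10, p_8 = 8. Add edge {8,10}. Now deg[10]=0, deg[8]=1.
Step 9: smallest deg-1 vertex = 8, p_9 = 9. Add edge {8,9}. Now deg[8]=0, deg[9]=1.
Final: two remaining deg-1 vertices are 9, 11. Add edge {9,11}.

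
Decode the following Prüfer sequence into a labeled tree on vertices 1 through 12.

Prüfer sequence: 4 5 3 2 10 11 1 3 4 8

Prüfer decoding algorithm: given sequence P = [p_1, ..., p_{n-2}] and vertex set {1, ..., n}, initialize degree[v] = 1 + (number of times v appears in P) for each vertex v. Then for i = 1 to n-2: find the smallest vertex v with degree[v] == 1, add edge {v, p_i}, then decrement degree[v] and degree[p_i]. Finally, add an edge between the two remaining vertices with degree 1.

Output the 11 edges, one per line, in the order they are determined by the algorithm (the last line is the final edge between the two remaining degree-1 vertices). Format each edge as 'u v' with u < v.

Answer: 4 6
5 7
3 5
2 9
2 10
10 11
1 11
1 3
3 4
4 8
8 12

Derivation:
Initial degrees: {1:2, 2:2, 3:3, 4:3, 5:2, 6:1, 7:1, 8:2, 9:1, 10:2, 11:2, 12:1}
Step 1: smallest deg-1 vertex = 6, p_1 = 4. Add edge {4,6}. Now deg[6]=0, deg[4]=2.
Step 2: smallest deg-1 vertex = 7, p_2 = 5. Add edge {5,7}. Now deg[7]=0, deg[5]=1.
Step 3: smallest deg-1 vertex = 5, p_3 = 3. Add edge {3,5}. Now deg[5]=0, deg[3]=2.
Step 4: smallest deg-1 vertex = 9, p_4 = 2. Add edge {2,9}. Now deg[9]=0, deg[2]=1.
Step 5: smallest deg-1 vertex = 2, p_5 = 10. Add edge {2,10}. Now deg[2]=0, deg[10]=1.
Step 6: smallest deg-1 vertex = 10, p_6 = 11. Add edge {10,11}. Now deg[10]=0, deg[11]=1.
Step 7: smallest deg-1 vertex = 11, p_7 = 1. Add edge {1,11}. Now deg[11]=0, deg[1]=1.
Step 8: smallest deg-1 vertex = 1, p_8 = 3. Add edge {1,3}. Now deg[1]=0, deg[3]=1.
Step 9: smallest deg-1 vertex = 3, p_9 = 4. Add edge {3,4}. Now deg[3]=0, deg[4]=1.
Step 10: smallest deg-1 vertex = 4, p_10 = 8. Add edge {4,8}. Now deg[4]=0, deg[8]=1.
Final: two remaining deg-1 vertices are 8, 12. Add edge {8,12}.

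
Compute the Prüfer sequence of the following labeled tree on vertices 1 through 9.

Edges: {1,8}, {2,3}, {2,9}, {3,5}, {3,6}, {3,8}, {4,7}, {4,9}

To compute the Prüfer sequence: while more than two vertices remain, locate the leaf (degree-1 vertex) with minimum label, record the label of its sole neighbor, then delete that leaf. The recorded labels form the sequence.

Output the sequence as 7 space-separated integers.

Answer: 8 3 3 4 9 3 2

Derivation:
Step 1: leaves = {1,5,6,7}. Remove smallest leaf 1, emit neighbor 8.
Step 2: leaves = {5,6,7,8}. Remove smallest leaf 5, emit neighbor 3.
Step 3: leaves = {6,7,8}. Remove smallest leaf 6, emit neighbor 3.
Step 4: leaves = {7,8}. Remove smallest leaf 7, emit neighbor 4.
Step 5: leaves = {4,8}. Remove smallest leaf 4, emit neighbor 9.
Step 6: leaves = {8,9}. Remove smallest leaf 8, emit neighbor 3.
Step 7: leaves = {3,9}. Remove smallest leaf 3, emit neighbor 2.
Done: 2 vertices remain (2, 9). Sequence = [8 3 3 4 9 3 2]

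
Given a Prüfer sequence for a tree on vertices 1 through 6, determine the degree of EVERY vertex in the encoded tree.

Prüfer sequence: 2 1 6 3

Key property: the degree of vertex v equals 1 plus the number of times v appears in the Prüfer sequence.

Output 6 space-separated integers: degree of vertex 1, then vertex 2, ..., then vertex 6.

p_1 = 2: count[2] becomes 1
p_2 = 1: count[1] becomes 1
p_3 = 6: count[6] becomes 1
p_4 = 3: count[3] becomes 1
Degrees (1 + count): deg[1]=1+1=2, deg[2]=1+1=2, deg[3]=1+1=2, deg[4]=1+0=1, deg[5]=1+0=1, deg[6]=1+1=2

Answer: 2 2 2 1 1 2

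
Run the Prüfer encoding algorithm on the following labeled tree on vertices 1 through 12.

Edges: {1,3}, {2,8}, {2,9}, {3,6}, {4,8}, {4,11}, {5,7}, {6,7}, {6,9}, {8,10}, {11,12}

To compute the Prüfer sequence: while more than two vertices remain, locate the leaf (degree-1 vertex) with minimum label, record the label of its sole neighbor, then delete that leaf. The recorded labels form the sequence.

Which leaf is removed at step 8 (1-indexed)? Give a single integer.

Answer: 10

Derivation:
Step 1: current leaves = {1,5,10,12}. Remove leaf 1 (neighbor: 3).
Step 2: current leaves = {3,5,10,12}. Remove leaf 3 (neighbor: 6).
Step 3: current leaves = {5,10,12}. Remove leaf 5 (neighbor: 7).
Step 4: current leaves = {7,10,12}. Remove leaf 7 (neighbor: 6).
Step 5: current leaves = {6,10,12}. Remove leaf 6 (neighbor: 9).
Step 6: current leaves = {9,10,12}. Remove leaf 9 (neighbor: 2).
Step 7: current leaves = {2,10,12}. Remove leaf 2 (neighbor: 8).
Step 8: current leaves = {10,12}. Remove leaf 10 (neighbor: 8).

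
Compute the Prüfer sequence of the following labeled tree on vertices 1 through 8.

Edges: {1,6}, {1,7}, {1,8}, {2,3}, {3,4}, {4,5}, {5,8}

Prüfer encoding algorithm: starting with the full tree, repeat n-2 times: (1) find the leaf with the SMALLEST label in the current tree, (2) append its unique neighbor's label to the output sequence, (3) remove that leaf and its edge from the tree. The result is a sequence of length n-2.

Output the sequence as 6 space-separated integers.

Step 1: leaves = {2,6,7}. Remove smallest leaf 2, emit neighbor 3.
Step 2: leaves = {3,6,7}. Remove smallest leaf 3, emit neighbor 4.
Step 3: leaves = {4,6,7}. Remove smallest leaf 4, emit neighbor 5.
Step 4: leaves = {5,6,7}. Remove smallest leaf 5, emit neighbor 8.
Step 5: leaves = {6,7,8}. Remove smallest leaf 6, emit neighbor 1.
Step 6: leaves = {7,8}. Remove smallest leaf 7, emit neighbor 1.
Done: 2 vertices remain (1, 8). Sequence = [3 4 5 8 1 1]

Answer: 3 4 5 8 1 1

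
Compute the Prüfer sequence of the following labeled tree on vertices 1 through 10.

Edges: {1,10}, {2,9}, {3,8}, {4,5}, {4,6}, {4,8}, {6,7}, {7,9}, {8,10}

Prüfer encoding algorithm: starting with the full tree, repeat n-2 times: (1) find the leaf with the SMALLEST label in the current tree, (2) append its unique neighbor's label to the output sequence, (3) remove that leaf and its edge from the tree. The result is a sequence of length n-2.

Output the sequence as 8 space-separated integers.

Answer: 10 9 8 4 7 6 4 8

Derivation:
Step 1: leaves = {1,2,3,5}. Remove smallest leaf 1, emit neighbor 10.
Step 2: leaves = {2,3,5,10}. Remove smallest leaf 2, emit neighbor 9.
Step 3: leaves = {3,5,9,10}. Remove smallest leaf 3, emit neighbor 8.
Step 4: leaves = {5,9,10}. Remove smallest leaf 5, emit neighbor 4.
Step 5: leaves = {9,10}. Remove smallest leaf 9, emit neighbor 7.
Step 6: leaves = {7,10}. Remove smallest leaf 7, emit neighbor 6.
Step 7: leaves = {6,10}. Remove smallest leaf 6, emit neighbor 4.
Step 8: leaves = {4,10}. Remove smallest leaf 4, emit neighbor 8.
Done: 2 vertices remain (8, 10). Sequence = [10 9 8 4 7 6 4 8]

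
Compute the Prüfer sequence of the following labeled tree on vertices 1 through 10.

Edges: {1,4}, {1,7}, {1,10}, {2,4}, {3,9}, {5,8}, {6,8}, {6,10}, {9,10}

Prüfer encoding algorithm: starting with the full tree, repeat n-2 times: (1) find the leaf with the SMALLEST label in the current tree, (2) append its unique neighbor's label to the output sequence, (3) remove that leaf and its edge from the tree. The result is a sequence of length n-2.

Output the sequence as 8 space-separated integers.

Step 1: leaves = {2,3,5,7}. Remove smallest leaf 2, emit neighbor 4.
Step 2: leaves = {3,4,5,7}. Remove smallest leaf 3, emit neighbor 9.
Step 3: leaves = {4,5,7,9}. Remove smallest leaf 4, emit neighbor 1.
Step 4: leaves = {5,7,9}. Remove smallest leaf 5, emit neighbor 8.
Step 5: leaves = {7,8,9}. Remove smallest leaf 7, emit neighbor 1.
Step 6: leaves = {1,8,9}. Remove smallest leaf 1, emit neighbor 10.
Step 7: leaves = {8,9}. Remove smallest leaf 8, emit neighbor 6.
Step 8: leaves = {6,9}. Remove smallest leaf 6, emit neighbor 10.
Done: 2 vertices remain (9, 10). Sequence = [4 9 1 8 1 10 6 10]

Answer: 4 9 1 8 1 10 6 10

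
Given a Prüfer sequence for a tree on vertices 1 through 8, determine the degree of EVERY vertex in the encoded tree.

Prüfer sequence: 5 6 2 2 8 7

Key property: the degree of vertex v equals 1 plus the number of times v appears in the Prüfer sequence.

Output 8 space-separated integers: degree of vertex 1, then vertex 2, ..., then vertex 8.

p_1 = 5: count[5] becomes 1
p_2 = 6: count[6] becomes 1
p_3 = 2: count[2] becomes 1
p_4 = 2: count[2] becomes 2
p_5 = 8: count[8] becomes 1
p_6 = 7: count[7] becomes 1
Degrees (1 + count): deg[1]=1+0=1, deg[2]=1+2=3, deg[3]=1+0=1, deg[4]=1+0=1, deg[5]=1+1=2, deg[6]=1+1=2, deg[7]=1+1=2, deg[8]=1+1=2

Answer: 1 3 1 1 2 2 2 2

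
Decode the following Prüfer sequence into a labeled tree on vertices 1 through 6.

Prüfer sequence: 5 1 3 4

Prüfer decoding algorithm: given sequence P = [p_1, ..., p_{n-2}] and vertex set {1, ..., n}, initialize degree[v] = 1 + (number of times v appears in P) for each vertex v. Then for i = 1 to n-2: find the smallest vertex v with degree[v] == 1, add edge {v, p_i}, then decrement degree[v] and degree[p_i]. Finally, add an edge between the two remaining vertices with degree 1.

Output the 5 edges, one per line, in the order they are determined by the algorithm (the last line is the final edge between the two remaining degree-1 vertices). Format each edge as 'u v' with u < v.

Answer: 2 5
1 5
1 3
3 4
4 6

Derivation:
Initial degrees: {1:2, 2:1, 3:2, 4:2, 5:2, 6:1}
Step 1: smallest deg-1 vertex = 2, p_1 = 5. Add edge {2,5}. Now deg[2]=0, deg[5]=1.
Step 2: smallest deg-1 vertex = 5, p_2 = 1. Add edge {1,5}. Now deg[5]=0, deg[1]=1.
Step 3: smallest deg-1 vertex = 1, p_3 = 3. Add edge {1,3}. Now deg[1]=0, deg[3]=1.
Step 4: smallest deg-1 vertex = 3, p_4 = 4. Add edge {3,4}. Now deg[3]=0, deg[4]=1.
Final: two remaining deg-1 vertices are 4, 6. Add edge {4,6}.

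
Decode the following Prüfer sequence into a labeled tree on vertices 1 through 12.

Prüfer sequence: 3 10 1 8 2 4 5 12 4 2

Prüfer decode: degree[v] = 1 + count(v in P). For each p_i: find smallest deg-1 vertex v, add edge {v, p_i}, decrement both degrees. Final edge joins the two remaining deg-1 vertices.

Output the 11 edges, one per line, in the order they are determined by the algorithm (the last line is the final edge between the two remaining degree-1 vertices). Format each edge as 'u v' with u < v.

Initial degrees: {1:2, 2:3, 3:2, 4:3, 5:2, 6:1, 7:1, 8:2, 9:1, 10:2, 11:1, 12:2}
Step 1: smallest deg-1 vertex = 6, p_1 = 3. Add edge {3,6}. Now deg[6]=0, deg[3]=1.
Step 2: smallest deg-1 vertex = 3, p_2 = 10. Add edge {3,10}. Now deg[3]=0, deg[10]=1.
Step 3: smallest deg-1 vertex = 7, p_3 = 1. Add edge {1,7}. Now deg[7]=0, deg[1]=1.
Step 4: smallest deg-1 vertex = 1, p_4 = 8. Add edge {1,8}. Now deg[1]=0, deg[8]=1.
Step 5: smallest deg-1 vertex = 8, p_5 = 2. Add edge {2,8}. Now deg[8]=0, deg[2]=2.
Step 6: smallest deg-1 vertex = 9, p_6 = 4. Add edge {4,9}. Now deg[9]=0, deg[4]=2.
Step 7: smallest deg-1 vertex = 10, p_7 = 5. Add edge {5,10}. Now deg[10]=0, deg[5]=1.
Step 8: smallest deg-1 vertex = 5, p_8 = 12. Add edge {5,12}. Now deg[5]=0, deg[12]=1.
Step 9: smallest deg-1 vertex = 11, p_9 = 4. Add edge {4,11}. Now deg[11]=0, deg[4]=1.
Step 10: smallest deg-1 vertex = 4, p_10 = 2. Add edge {2,4}. Now deg[4]=0, deg[2]=1.
Final: two remaining deg-1 vertices are 2, 12. Add edge {2,12}.

Answer: 3 6
3 10
1 7
1 8
2 8
4 9
5 10
5 12
4 11
2 4
2 12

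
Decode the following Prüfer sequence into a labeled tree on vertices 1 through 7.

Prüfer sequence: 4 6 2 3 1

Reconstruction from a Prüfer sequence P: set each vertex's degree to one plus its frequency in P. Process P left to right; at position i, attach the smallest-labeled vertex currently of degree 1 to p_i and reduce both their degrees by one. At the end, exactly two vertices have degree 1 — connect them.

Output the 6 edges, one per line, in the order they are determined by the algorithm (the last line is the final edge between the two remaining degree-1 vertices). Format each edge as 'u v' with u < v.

Initial degrees: {1:2, 2:2, 3:2, 4:2, 5:1, 6:2, 7:1}
Step 1: smallest deg-1 vertex = 5, p_1 = 4. Add edge {4,5}. Now deg[5]=0, deg[4]=1.
Step 2: smallest deg-1 vertex = 4, p_2 = 6. Add edge {4,6}. Now deg[4]=0, deg[6]=1.
Step 3: smallest deg-1 vertex = 6, p_3 = 2. Add edge {2,6}. Now deg[6]=0, deg[2]=1.
Step 4: smallest deg-1 vertex = 2, p_4 = 3. Add edge {2,3}. Now deg[2]=0, deg[3]=1.
Step 5: smallest deg-1 vertex = 3, p_5 = 1. Add edge {1,3}. Now deg[3]=0, deg[1]=1.
Final: two remaining deg-1 vertices are 1, 7. Add edge {1,7}.

Answer: 4 5
4 6
2 6
2 3
1 3
1 7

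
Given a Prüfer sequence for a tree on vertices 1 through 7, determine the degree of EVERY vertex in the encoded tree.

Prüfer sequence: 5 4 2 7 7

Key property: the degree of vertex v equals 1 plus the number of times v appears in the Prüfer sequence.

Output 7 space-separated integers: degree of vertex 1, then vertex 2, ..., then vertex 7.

p_1 = 5: count[5] becomes 1
p_2 = 4: count[4] becomes 1
p_3 = 2: count[2] becomes 1
p_4 = 7: count[7] becomes 1
p_5 = 7: count[7] becomes 2
Degrees (1 + count): deg[1]=1+0=1, deg[2]=1+1=2, deg[3]=1+0=1, deg[4]=1+1=2, deg[5]=1+1=2, deg[6]=1+0=1, deg[7]=1+2=3

Answer: 1 2 1 2 2 1 3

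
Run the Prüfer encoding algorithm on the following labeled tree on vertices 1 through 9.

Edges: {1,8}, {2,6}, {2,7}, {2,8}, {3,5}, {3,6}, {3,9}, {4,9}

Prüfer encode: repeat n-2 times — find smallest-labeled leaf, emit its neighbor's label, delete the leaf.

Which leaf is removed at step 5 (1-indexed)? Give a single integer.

Step 1: current leaves = {1,4,5,7}. Remove leaf 1 (neighbor: 8).
Step 2: current leaves = {4,5,7,8}. Remove leaf 4 (neighbor: 9).
Step 3: current leaves = {5,7,8,9}. Remove leaf 5 (neighbor: 3).
Step 4: current leaves = {7,8,9}. Remove leaf 7 (neighbor: 2).
Step 5: current leaves = {8,9}. Remove leaf 8 (neighbor: 2).

Answer: 8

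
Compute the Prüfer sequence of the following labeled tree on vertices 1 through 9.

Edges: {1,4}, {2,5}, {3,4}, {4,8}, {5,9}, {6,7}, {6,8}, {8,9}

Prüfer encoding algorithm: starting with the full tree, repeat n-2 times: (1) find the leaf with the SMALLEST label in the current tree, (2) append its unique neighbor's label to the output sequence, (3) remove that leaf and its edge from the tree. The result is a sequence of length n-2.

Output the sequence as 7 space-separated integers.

Answer: 4 5 4 8 9 6 8

Derivation:
Step 1: leaves = {1,2,3,7}. Remove smallest leaf 1, emit neighbor 4.
Step 2: leaves = {2,3,7}. Remove smallest leaf 2, emit neighbor 5.
Step 3: leaves = {3,5,7}. Remove smallest leaf 3, emit neighbor 4.
Step 4: leaves = {4,5,7}. Remove smallest leaf 4, emit neighbor 8.
Step 5: leaves = {5,7}. Remove smallest leaf 5, emit neighbor 9.
Step 6: leaves = {7,9}. Remove smallest leaf 7, emit neighbor 6.
Step 7: leaves = {6,9}. Remove smallest leaf 6, emit neighbor 8.
Done: 2 vertices remain (8, 9). Sequence = [4 5 4 8 9 6 8]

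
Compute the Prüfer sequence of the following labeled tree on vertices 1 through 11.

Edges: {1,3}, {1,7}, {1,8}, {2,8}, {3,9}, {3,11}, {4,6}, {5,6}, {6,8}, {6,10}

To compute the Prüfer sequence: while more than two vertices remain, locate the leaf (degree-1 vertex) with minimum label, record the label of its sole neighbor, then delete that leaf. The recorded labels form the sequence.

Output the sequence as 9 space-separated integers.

Answer: 8 6 6 1 3 6 8 1 3

Derivation:
Step 1: leaves = {2,4,5,7,9,10,11}. Remove smallest leaf 2, emit neighbor 8.
Step 2: leaves = {4,5,7,9,10,11}. Remove smallest leaf 4, emit neighbor 6.
Step 3: leaves = {5,7,9,10,11}. Remove smallest leaf 5, emit neighbor 6.
Step 4: leaves = {7,9,10,11}. Remove smallest leaf 7, emit neighbor 1.
Step 5: leaves = {9,10,11}. Remove smallest leaf 9, emit neighbor 3.
Step 6: leaves = {10,11}. Remove smallest leaf 10, emit neighbor 6.
Step 7: leaves = {6,11}. Remove smallest leaf 6, emit neighbor 8.
Step 8: leaves = {8,11}. Remove smallest leaf 8, emit neighbor 1.
Step 9: leaves = {1,11}. Remove smallest leaf 1, emit neighbor 3.
Done: 2 vertices remain (3, 11). Sequence = [8 6 6 1 3 6 8 1 3]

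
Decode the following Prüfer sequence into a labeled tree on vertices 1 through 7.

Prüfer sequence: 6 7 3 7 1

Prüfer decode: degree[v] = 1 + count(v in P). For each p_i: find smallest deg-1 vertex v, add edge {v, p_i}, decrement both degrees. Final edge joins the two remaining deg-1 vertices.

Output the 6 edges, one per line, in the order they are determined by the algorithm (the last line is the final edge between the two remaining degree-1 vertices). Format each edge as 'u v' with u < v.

Initial degrees: {1:2, 2:1, 3:2, 4:1, 5:1, 6:2, 7:3}
Step 1: smallest deg-1 vertex = 2, p_1 = 6. Add edge {2,6}. Now deg[2]=0, deg[6]=1.
Step 2: smallest deg-1 vertex = 4, p_2 = 7. Add edge {4,7}. Now deg[4]=0, deg[7]=2.
Step 3: smallest deg-1 vertex = 5, p_3 = 3. Add edge {3,5}. Now deg[5]=0, deg[3]=1.
Step 4: smallest deg-1 vertex = 3, p_4 = 7. Add edge {3,7}. Now deg[3]=0, deg[7]=1.
Step 5: smallest deg-1 vertex = 6, p_5 = 1. Add edge {1,6}. Now deg[6]=0, deg[1]=1.
Final: two remaining deg-1 vertices are 1, 7. Add edge {1,7}.

Answer: 2 6
4 7
3 5
3 7
1 6
1 7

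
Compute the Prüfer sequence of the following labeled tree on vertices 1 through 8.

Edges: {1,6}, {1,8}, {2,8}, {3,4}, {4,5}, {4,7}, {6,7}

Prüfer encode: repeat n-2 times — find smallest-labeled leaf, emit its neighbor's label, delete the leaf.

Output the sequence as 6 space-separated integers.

Step 1: leaves = {2,3,5}. Remove smallest leaf 2, emit neighbor 8.
Step 2: leaves = {3,5,8}. Remove smallest leaf 3, emit neighbor 4.
Step 3: leaves = {5,8}. Remove smallest leaf 5, emit neighbor 4.
Step 4: leaves = {4,8}. Remove smallest leaf 4, emit neighbor 7.
Step 5: leaves = {7,8}. Remove smallest leaf 7, emit neighbor 6.
Step 6: leaves = {6,8}. Remove smallest leaf 6, emit neighbor 1.
Done: 2 vertices remain (1, 8). Sequence = [8 4 4 7 6 1]

Answer: 8 4 4 7 6 1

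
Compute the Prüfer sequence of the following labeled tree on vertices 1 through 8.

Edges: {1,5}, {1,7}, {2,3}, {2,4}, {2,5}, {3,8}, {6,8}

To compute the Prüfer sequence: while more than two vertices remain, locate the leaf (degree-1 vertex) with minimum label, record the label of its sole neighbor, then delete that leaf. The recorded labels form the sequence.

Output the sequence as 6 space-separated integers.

Answer: 2 8 1 5 2 3

Derivation:
Step 1: leaves = {4,6,7}. Remove smallest leaf 4, emit neighbor 2.
Step 2: leaves = {6,7}. Remove smallest leaf 6, emit neighbor 8.
Step 3: leaves = {7,8}. Remove smallest leaf 7, emit neighbor 1.
Step 4: leaves = {1,8}. Remove smallest leaf 1, emit neighbor 5.
Step 5: leaves = {5,8}. Remove smallest leaf 5, emit neighbor 2.
Step 6: leaves = {2,8}. Remove smallest leaf 2, emit neighbor 3.
Done: 2 vertices remain (3, 8). Sequence = [2 8 1 5 2 3]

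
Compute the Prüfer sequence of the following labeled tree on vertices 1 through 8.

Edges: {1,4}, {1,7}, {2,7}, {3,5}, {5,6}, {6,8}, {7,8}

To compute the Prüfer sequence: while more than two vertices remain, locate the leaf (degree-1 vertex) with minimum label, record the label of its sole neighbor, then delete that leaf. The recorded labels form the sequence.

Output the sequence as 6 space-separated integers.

Answer: 7 5 1 7 6 8

Derivation:
Step 1: leaves = {2,3,4}. Remove smallest leaf 2, emit neighbor 7.
Step 2: leaves = {3,4}. Remove smallest leaf 3, emit neighbor 5.
Step 3: leaves = {4,5}. Remove smallest leaf 4, emit neighbor 1.
Step 4: leaves = {1,5}. Remove smallest leaf 1, emit neighbor 7.
Step 5: leaves = {5,7}. Remove smallest leaf 5, emit neighbor 6.
Step 6: leaves = {6,7}. Remove smallest leaf 6, emit neighbor 8.
Done: 2 vertices remain (7, 8). Sequence = [7 5 1 7 6 8]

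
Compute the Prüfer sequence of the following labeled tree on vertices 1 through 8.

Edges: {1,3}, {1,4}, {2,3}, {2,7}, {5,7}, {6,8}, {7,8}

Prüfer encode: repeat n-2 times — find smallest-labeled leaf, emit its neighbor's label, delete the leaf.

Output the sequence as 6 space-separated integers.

Answer: 1 3 2 7 7 8

Derivation:
Step 1: leaves = {4,5,6}. Remove smallest leaf 4, emit neighbor 1.
Step 2: leaves = {1,5,6}. Remove smallest leaf 1, emit neighbor 3.
Step 3: leaves = {3,5,6}. Remove smallest leaf 3, emit neighbor 2.
Step 4: leaves = {2,5,6}. Remove smallest leaf 2, emit neighbor 7.
Step 5: leaves = {5,6}. Remove smallest leaf 5, emit neighbor 7.
Step 6: leaves = {6,7}. Remove smallest leaf 6, emit neighbor 8.
Done: 2 vertices remain (7, 8). Sequence = [1 3 2 7 7 8]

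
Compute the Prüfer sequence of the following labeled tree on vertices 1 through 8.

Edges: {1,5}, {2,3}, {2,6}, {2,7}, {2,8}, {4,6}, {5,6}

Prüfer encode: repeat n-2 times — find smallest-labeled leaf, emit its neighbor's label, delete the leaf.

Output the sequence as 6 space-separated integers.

Step 1: leaves = {1,3,4,7,8}. Remove smallest leaf 1, emit neighbor 5.
Step 2: leaves = {3,4,5,7,8}. Remove smallest leaf 3, emit neighbor 2.
Step 3: leaves = {4,5,7,8}. Remove smallest leaf 4, emit neighbor 6.
Step 4: leaves = {5,7,8}. Remove smallest leaf 5, emit neighbor 6.
Step 5: leaves = {6,7,8}. Remove smallest leaf 6, emit neighbor 2.
Step 6: leaves = {7,8}. Remove smallest leaf 7, emit neighbor 2.
Done: 2 vertices remain (2, 8). Sequence = [5 2 6 6 2 2]

Answer: 5 2 6 6 2 2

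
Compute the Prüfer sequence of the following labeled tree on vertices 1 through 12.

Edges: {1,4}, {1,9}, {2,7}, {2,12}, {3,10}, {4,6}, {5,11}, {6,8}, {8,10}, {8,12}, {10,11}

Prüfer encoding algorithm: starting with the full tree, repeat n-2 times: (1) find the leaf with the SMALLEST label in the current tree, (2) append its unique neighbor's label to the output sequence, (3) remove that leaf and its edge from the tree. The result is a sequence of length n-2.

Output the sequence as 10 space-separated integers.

Step 1: leaves = {3,5,7,9}. Remove smallest leaf 3, emit neighbor 10.
Step 2: leaves = {5,7,9}. Remove smallest leaf 5, emit neighbor 11.
Step 3: leaves = {7,9,11}. Remove smallest leaf 7, emit neighbor 2.
Step 4: leaves = {2,9,11}. Remove smallest leaf 2, emit neighbor 12.
Step 5: leaves = {9,11,12}. Remove smallest leaf 9, emit neighbor 1.
Step 6: leaves = {1,11,12}. Remove smallest leaf 1, emit neighbor 4.
Step 7: leaves = {4,11,12}. Remove smallest leaf 4, emit neighbor 6.
Step 8: leaves = {6,11,12}. Remove smallest leaf 6, emit neighbor 8.
Step 9: leaves = {11,12}. Remove smallest leaf 11, emit neighbor 10.
Step 10: leaves = {10,12}. Remove smallest leaf 10, emit neighbor 8.
Done: 2 vertices remain (8, 12). Sequence = [10 11 2 12 1 4 6 8 10 8]

Answer: 10 11 2 12 1 4 6 8 10 8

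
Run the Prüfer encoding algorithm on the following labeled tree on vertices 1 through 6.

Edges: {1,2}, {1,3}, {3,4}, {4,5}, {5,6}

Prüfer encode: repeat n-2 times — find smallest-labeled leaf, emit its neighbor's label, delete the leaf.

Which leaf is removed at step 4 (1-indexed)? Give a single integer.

Answer: 4

Derivation:
Step 1: current leaves = {2,6}. Remove leaf 2 (neighbor: 1).
Step 2: current leaves = {1,6}. Remove leaf 1 (neighbor: 3).
Step 3: current leaves = {3,6}. Remove leaf 3 (neighbor: 4).
Step 4: current leaves = {4,6}. Remove leaf 4 (neighbor: 5).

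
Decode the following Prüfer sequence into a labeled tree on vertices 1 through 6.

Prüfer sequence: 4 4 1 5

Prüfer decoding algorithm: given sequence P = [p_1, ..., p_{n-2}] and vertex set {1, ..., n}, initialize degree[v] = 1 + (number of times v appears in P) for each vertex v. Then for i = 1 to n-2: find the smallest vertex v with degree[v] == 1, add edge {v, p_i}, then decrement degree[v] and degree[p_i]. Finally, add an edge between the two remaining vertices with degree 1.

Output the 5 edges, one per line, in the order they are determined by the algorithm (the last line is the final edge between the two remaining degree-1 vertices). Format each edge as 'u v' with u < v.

Answer: 2 4
3 4
1 4
1 5
5 6

Derivation:
Initial degrees: {1:2, 2:1, 3:1, 4:3, 5:2, 6:1}
Step 1: smallest deg-1 vertex = 2, p_1 = 4. Add edge {2,4}. Now deg[2]=0, deg[4]=2.
Step 2: smallest deg-1 vertex = 3, p_2 = 4. Add edge {3,4}. Now deg[3]=0, deg[4]=1.
Step 3: smallest deg-1 vertex = 4, p_3 = 1. Add edge {1,4}. Now deg[4]=0, deg[1]=1.
Step 4: smallest deg-1 vertex = 1, p_4 = 5. Add edge {1,5}. Now deg[1]=0, deg[5]=1.
Final: two remaining deg-1 vertices are 5, 6. Add edge {5,6}.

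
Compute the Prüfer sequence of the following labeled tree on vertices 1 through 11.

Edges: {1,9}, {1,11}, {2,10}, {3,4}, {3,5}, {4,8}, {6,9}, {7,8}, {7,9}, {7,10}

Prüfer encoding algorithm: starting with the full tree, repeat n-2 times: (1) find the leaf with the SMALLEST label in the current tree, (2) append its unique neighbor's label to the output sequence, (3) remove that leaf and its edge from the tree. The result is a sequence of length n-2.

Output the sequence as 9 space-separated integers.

Answer: 10 3 4 8 9 7 7 9 1

Derivation:
Step 1: leaves = {2,5,6,11}. Remove smallest leaf 2, emit neighbor 10.
Step 2: leaves = {5,6,10,11}. Remove smallest leaf 5, emit neighbor 3.
Step 3: leaves = {3,6,10,11}. Remove smallest leaf 3, emit neighbor 4.
Step 4: leaves = {4,6,10,11}. Remove smallest leaf 4, emit neighbor 8.
Step 5: leaves = {6,8,10,11}. Remove smallest leaf 6, emit neighbor 9.
Step 6: leaves = {8,10,11}. Remove smallest leaf 8, emit neighbor 7.
Step 7: leaves = {10,11}. Remove smallest leaf 10, emit neighbor 7.
Step 8: leaves = {7,11}. Remove smallest leaf 7, emit neighbor 9.
Step 9: leaves = {9,11}. Remove smallest leaf 9, emit neighbor 1.
Done: 2 vertices remain (1, 11). Sequence = [10 3 4 8 9 7 7 9 1]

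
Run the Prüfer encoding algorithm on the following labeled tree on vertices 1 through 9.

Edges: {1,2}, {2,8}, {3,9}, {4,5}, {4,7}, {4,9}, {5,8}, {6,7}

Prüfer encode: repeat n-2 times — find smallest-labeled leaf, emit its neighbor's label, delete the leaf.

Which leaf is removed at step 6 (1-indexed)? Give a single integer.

Answer: 8

Derivation:
Step 1: current leaves = {1,3,6}. Remove leaf 1 (neighbor: 2).
Step 2: current leaves = {2,3,6}. Remove leaf 2 (neighbor: 8).
Step 3: current leaves = {3,6,8}. Remove leaf 3 (neighbor: 9).
Step 4: current leaves = {6,8,9}. Remove leaf 6 (neighbor: 7).
Step 5: current leaves = {7,8,9}. Remove leaf 7 (neighbor: 4).
Step 6: current leaves = {8,9}. Remove leaf 8 (neighbor: 5).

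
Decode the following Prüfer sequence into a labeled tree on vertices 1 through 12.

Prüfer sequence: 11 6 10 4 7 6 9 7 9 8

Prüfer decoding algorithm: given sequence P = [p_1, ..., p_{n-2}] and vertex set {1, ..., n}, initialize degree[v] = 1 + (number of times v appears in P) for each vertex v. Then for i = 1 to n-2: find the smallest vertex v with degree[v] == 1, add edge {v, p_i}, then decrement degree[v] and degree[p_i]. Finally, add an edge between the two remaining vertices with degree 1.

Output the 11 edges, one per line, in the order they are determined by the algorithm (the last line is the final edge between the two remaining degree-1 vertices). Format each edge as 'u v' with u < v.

Answer: 1 11
2 6
3 10
4 5
4 7
6 10
6 9
7 11
7 9
8 9
8 12

Derivation:
Initial degrees: {1:1, 2:1, 3:1, 4:2, 5:1, 6:3, 7:3, 8:2, 9:3, 10:2, 11:2, 12:1}
Step 1: smallest deg-1 vertex = 1, p_1 = 11. Add edge {1,11}. Now deg[1]=0, deg[11]=1.
Step 2: smallest deg-1 vertex = 2, p_2 = 6. Add edge {2,6}. Now deg[2]=0, deg[6]=2.
Step 3: smallest deg-1 vertex = 3, p_3 = 10. Add edge {3,10}. Now deg[3]=0, deg[10]=1.
Step 4: smallest deg-1 vertex = 5, p_4 = 4. Add edge {4,5}. Now deg[5]=0, deg[4]=1.
Step 5: smallest deg-1 vertex = 4, p_5 = 7. Add edge {4,7}. Now deg[4]=0, deg[7]=2.
Step 6: smallest deg-1 vertex = 10, p_6 = 6. Add edge {6,10}. Now deg[10]=0, deg[6]=1.
Step 7: smallest deg-1 vertex = 6, p_7 = 9. Add edge {6,9}. Now deg[6]=0, deg[9]=2.
Step 8: smallest deg-1 vertex = 11, p_8 = 7. Add edge {7,11}. Now deg[11]=0, deg[7]=1.
Step 9: smallest deg-1 vertex = 7, p_9 = 9. Add edge {7,9}. Now deg[7]=0, deg[9]=1.
Step 10: smallest deg-1 vertex = 9, p_10 = 8. Add edge {8,9}. Now deg[9]=0, deg[8]=1.
Final: two remaining deg-1 vertices are 8, 12. Add edge {8,12}.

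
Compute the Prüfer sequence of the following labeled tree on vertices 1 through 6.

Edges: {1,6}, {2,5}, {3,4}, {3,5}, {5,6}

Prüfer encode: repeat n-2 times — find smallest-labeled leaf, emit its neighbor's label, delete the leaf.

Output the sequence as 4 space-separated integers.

Answer: 6 5 3 5

Derivation:
Step 1: leaves = {1,2,4}. Remove smallest leaf 1, emit neighbor 6.
Step 2: leaves = {2,4,6}. Remove smallest leaf 2, emit neighbor 5.
Step 3: leaves = {4,6}. Remove smallest leaf 4, emit neighbor 3.
Step 4: leaves = {3,6}. Remove smallest leaf 3, emit neighbor 5.
Done: 2 vertices remain (5, 6). Sequence = [6 5 3 5]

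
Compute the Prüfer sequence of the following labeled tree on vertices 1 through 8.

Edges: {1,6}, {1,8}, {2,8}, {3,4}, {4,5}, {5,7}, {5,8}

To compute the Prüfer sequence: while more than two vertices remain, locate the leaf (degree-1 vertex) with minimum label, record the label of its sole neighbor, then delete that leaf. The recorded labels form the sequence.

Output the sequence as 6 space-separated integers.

Answer: 8 4 5 1 8 5

Derivation:
Step 1: leaves = {2,3,6,7}. Remove smallest leaf 2, emit neighbor 8.
Step 2: leaves = {3,6,7}. Remove smallest leaf 3, emit neighbor 4.
Step 3: leaves = {4,6,7}. Remove smallest leaf 4, emit neighbor 5.
Step 4: leaves = {6,7}. Remove smallest leaf 6, emit neighbor 1.
Step 5: leaves = {1,7}. Remove smallest leaf 1, emit neighbor 8.
Step 6: leaves = {7,8}. Remove smallest leaf 7, emit neighbor 5.
Done: 2 vertices remain (5, 8). Sequence = [8 4 5 1 8 5]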